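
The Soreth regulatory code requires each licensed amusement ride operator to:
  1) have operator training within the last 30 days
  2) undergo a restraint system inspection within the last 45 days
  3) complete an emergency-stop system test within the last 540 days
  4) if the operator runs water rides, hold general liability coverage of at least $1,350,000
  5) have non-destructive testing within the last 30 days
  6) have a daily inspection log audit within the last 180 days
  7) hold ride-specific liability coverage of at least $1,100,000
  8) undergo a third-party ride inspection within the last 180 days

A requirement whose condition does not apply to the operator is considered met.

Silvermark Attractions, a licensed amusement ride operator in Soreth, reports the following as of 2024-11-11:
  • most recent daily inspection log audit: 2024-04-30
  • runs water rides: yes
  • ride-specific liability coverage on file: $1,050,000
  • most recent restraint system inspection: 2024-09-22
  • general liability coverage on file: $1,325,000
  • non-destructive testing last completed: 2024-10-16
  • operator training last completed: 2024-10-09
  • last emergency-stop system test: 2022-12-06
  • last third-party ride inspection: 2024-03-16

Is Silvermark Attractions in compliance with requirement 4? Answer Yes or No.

4. condition 'runs water rides' holds; general liability coverage $1,325,000 < $1,350,000 → not met

No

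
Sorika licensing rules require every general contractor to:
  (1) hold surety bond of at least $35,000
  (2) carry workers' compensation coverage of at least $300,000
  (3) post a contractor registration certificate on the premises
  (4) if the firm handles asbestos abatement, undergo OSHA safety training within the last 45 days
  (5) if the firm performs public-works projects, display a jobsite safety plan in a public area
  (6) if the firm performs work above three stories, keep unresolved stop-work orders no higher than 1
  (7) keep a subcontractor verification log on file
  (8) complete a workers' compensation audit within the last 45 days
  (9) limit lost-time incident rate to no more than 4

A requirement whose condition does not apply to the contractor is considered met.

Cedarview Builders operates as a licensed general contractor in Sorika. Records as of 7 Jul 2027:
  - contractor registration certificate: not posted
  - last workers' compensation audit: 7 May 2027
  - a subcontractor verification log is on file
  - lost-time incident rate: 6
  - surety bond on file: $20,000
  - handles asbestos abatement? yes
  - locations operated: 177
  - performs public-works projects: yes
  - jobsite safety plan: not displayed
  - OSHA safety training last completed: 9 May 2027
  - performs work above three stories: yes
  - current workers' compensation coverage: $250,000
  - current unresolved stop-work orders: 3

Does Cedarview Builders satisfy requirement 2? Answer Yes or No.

2. workers' compensation coverage $250,000 < $300,000 → not met

No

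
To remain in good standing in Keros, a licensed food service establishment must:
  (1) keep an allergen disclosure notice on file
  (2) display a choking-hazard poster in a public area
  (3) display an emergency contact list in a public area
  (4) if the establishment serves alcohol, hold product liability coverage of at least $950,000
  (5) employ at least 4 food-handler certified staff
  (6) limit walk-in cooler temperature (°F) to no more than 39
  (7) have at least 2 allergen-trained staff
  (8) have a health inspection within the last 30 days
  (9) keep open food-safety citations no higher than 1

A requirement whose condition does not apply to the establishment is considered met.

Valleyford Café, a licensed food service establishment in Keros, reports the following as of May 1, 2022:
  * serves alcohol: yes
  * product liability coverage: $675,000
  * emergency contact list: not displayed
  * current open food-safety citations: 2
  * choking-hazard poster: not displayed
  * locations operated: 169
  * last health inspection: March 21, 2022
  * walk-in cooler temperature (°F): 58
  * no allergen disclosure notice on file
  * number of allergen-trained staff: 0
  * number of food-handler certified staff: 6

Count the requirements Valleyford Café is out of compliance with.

8

1. allergen disclosure notice absent → not met
2. choking-hazard poster absent → not met
3. emergency contact list absent → not met
4. condition 'serves alcohol' holds; product liability coverage $675,000 < $950,000 → not met
5. food-handler certified staff 6 ≥ 4 → met
6. walk-in cooler temperature (°F) 58 > 39 → not met
7. allergen-trained staff 0 < 2 → not met
8. health inspection 41 days ago vs limit 30 → not met
9. open food-safety citations 2 > 1 → not met
Not met: 8 of 9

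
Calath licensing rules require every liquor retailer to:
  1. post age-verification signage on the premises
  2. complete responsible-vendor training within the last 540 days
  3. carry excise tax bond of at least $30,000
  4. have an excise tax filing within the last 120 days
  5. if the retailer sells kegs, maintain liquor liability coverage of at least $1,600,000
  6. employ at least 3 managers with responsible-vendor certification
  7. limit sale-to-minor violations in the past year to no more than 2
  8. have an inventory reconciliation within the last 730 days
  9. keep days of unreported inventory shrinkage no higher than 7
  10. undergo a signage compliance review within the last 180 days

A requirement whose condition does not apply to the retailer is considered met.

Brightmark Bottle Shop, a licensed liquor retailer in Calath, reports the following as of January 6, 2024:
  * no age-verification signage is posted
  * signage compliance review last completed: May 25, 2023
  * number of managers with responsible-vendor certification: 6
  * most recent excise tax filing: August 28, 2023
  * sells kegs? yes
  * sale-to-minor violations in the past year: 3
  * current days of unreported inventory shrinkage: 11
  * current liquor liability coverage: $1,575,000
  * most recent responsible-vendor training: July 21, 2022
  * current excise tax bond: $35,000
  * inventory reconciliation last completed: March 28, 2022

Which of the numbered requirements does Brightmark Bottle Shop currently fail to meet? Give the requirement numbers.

1. age-verification signage absent → not met
2. responsible-vendor training 534 days ago vs limit 540 → met
3. excise tax bond $35,000 ≥ $30,000 → met
4. excise tax filing 131 days ago vs limit 120 → not met
5. condition 'sells kegs' holds; liquor liability coverage $1,575,000 < $1,600,000 → not met
6. managers with responsible-vendor certification 6 ≥ 3 → met
7. sale-to-minor violations in the past year 3 > 2 → not met
8. inventory reconciliation 649 days ago vs limit 730 → met
9. days of unreported inventory shrinkage 11 > 7 → not met
10. signage compliance review 226 days ago vs limit 180 → not met
Not met: 1, 4, 5, 7, 9, 10

1, 4, 5, 7, 9, 10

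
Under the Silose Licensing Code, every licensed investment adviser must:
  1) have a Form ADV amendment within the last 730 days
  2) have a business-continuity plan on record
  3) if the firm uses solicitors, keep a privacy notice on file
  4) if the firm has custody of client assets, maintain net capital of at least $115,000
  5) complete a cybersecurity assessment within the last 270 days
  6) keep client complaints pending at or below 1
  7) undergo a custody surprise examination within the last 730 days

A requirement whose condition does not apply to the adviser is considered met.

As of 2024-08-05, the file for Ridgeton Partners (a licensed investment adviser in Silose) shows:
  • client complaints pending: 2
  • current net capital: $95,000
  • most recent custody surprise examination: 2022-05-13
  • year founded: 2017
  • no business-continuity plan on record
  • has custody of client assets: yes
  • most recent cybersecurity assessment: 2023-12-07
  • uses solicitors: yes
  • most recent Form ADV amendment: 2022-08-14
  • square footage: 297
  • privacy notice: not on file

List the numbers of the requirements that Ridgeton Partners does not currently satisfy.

1. Form ADV amendment 722 days ago vs limit 730 → met
2. business-continuity plan absent → not met
3. condition 'uses solicitors' holds; privacy notice absent → not met
4. condition 'has custody of client assets' holds; net capital $95,000 < $115,000 → not met
5. cybersecurity assessment 242 days ago vs limit 270 → met
6. client complaints pending 2 > 1 → not met
7. custody surprise examination 815 days ago vs limit 730 → not met
Not met: 2, 3, 4, 6, 7

2, 3, 4, 6, 7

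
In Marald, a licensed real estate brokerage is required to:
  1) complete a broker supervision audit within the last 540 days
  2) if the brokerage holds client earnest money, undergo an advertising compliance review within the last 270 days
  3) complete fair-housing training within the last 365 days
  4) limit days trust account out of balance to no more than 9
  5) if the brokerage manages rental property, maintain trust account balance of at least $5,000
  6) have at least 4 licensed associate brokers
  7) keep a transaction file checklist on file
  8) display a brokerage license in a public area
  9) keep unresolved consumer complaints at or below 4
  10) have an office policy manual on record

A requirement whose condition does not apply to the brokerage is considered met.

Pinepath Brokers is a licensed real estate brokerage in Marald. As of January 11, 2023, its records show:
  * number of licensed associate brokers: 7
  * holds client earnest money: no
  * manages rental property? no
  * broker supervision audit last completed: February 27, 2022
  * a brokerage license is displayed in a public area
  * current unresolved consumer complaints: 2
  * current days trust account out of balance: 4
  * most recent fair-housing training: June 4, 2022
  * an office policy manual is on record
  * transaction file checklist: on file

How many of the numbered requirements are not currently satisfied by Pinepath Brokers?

1. broker supervision audit 318 days ago vs limit 540 → met
2. condition 'holds client earnest money' does not hold → requirement n/a → met
3. fair-housing training 221 days ago vs limit 365 → met
4. days trust account out of balance 4 ≤ 9 → met
5. condition 'manages rental property' does not hold → requirement n/a → met
6. licensed associate brokers 7 ≥ 4 → met
7. transaction file checklist present → met
8. brokerage license present → met
9. unresolved consumer complaints 2 ≤ 4 → met
10. office policy manual present → met
Not met: 0 of 10

0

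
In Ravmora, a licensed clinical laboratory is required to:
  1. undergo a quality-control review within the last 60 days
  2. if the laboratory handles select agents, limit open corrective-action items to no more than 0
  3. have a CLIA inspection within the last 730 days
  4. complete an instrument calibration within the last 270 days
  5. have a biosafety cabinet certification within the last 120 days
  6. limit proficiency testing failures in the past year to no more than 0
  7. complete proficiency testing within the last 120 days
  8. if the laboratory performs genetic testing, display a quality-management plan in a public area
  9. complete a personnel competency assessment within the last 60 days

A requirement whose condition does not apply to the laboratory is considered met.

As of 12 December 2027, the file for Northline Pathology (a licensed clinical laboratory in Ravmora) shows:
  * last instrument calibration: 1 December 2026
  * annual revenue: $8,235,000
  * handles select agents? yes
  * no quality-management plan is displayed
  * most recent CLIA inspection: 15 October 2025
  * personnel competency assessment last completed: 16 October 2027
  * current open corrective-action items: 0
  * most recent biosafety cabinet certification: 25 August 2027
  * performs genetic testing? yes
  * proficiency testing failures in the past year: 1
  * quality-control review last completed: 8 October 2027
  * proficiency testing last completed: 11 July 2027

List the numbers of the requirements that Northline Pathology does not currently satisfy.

1, 3, 4, 6, 7, 8

1. quality-control review 65 days ago vs limit 60 → not met
2. condition 'handles select agents' holds; open corrective-action items 0 ≤ 0 → met
3. CLIA inspection 788 days ago vs limit 730 → not met
4. instrument calibration 376 days ago vs limit 270 → not met
5. biosafety cabinet certification 109 days ago vs limit 120 → met
6. proficiency testing failures in the past year 1 > 0 → not met
7. proficiency testing 154 days ago vs limit 120 → not met
8. condition 'performs genetic testing' holds; quality-management plan absent → not met
9. personnel competency assessment 57 days ago vs limit 60 → met
Not met: 1, 3, 4, 6, 7, 8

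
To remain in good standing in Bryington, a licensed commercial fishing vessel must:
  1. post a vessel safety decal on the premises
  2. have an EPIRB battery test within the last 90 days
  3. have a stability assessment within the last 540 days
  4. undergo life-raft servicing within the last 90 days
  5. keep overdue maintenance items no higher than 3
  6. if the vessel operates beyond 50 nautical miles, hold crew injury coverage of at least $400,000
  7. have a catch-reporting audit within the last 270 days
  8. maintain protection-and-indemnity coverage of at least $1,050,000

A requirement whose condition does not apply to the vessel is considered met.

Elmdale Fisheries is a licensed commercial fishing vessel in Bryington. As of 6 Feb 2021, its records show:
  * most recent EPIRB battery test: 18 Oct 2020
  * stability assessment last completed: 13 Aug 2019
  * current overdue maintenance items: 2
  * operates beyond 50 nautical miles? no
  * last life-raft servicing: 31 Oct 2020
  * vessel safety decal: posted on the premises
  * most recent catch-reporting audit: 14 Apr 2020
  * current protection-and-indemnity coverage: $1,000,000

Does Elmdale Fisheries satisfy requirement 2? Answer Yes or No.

2. EPIRB battery test 111 days ago vs limit 90 → not met

No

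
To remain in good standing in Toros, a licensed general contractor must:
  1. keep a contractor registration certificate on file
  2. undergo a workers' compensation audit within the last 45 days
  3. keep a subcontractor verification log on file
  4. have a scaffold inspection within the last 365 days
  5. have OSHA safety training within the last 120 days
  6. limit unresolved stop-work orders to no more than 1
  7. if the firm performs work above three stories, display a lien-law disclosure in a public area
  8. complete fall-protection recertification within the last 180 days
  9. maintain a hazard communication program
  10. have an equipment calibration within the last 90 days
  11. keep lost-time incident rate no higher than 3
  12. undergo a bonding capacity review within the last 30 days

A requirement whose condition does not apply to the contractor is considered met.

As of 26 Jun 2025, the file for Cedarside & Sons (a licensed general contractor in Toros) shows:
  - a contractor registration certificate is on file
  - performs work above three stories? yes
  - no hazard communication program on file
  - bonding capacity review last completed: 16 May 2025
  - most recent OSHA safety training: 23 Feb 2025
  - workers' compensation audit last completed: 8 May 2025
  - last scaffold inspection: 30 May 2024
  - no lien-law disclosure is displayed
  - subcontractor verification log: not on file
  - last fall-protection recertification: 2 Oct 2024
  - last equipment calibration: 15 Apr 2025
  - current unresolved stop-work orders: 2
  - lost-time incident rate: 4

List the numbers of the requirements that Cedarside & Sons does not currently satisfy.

1. contractor registration certificate present → met
2. workers' compensation audit 49 days ago vs limit 45 → not met
3. subcontractor verification log absent → not met
4. scaffold inspection 392 days ago vs limit 365 → not met
5. OSHA safety training 123 days ago vs limit 120 → not met
6. unresolved stop-work orders 2 > 1 → not met
7. condition 'performs work above three stories' holds; lien-law disclosure absent → not met
8. fall-protection recertification 267 days ago vs limit 180 → not met
9. hazard communication program absent → not met
10. equipment calibration 72 days ago vs limit 90 → met
11. lost-time incident rate 4 > 3 → not met
12. bonding capacity review 41 days ago vs limit 30 → not met
Not met: 2, 3, 4, 5, 6, 7, 8, 9, 11, 12

2, 3, 4, 5, 6, 7, 8, 9, 11, 12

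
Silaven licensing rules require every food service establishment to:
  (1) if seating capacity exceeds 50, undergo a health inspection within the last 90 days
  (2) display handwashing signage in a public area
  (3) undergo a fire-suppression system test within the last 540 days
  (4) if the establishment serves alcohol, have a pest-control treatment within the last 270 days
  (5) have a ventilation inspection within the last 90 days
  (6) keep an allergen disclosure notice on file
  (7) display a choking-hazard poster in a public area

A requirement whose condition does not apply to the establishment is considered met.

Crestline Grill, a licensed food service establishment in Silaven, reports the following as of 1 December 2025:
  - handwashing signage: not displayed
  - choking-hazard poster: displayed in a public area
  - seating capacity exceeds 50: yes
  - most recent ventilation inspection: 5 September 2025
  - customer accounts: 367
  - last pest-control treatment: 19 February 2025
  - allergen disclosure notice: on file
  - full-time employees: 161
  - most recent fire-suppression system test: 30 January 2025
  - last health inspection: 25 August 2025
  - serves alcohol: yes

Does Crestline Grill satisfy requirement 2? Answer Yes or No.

2. handwashing signage absent → not met

No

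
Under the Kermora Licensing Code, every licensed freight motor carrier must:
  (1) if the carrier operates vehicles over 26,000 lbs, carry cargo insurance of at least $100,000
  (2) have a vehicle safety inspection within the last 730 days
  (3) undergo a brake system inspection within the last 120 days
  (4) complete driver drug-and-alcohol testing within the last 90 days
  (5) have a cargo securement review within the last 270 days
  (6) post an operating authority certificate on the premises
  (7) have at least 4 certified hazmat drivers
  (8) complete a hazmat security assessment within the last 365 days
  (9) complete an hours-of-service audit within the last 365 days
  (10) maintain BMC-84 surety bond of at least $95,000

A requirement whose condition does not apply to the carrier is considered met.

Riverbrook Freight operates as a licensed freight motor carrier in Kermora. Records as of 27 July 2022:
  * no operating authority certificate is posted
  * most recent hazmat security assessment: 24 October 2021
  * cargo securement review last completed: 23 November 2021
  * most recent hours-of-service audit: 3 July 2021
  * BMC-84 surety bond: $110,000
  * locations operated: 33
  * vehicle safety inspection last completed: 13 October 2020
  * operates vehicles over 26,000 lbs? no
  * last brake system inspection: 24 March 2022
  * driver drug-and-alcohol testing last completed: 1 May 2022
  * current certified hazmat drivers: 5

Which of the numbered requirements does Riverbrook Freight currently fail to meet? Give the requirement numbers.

1. condition 'operates vehicles over 26,000 lbs' does not hold → requirement n/a → met
2. vehicle safety inspection 652 days ago vs limit 730 → met
3. brake system inspection 125 days ago vs limit 120 → not met
4. driver drug-and-alcohol testing 87 days ago vs limit 90 → met
5. cargo securement review 246 days ago vs limit 270 → met
6. operating authority certificate absent → not met
7. certified hazmat drivers 5 ≥ 4 → met
8. hazmat security assessment 276 days ago vs limit 365 → met
9. hours-of-service audit 389 days ago vs limit 365 → not met
10. BMC-84 surety bond $110,000 ≥ $95,000 → met
Not met: 3, 6, 9

3, 6, 9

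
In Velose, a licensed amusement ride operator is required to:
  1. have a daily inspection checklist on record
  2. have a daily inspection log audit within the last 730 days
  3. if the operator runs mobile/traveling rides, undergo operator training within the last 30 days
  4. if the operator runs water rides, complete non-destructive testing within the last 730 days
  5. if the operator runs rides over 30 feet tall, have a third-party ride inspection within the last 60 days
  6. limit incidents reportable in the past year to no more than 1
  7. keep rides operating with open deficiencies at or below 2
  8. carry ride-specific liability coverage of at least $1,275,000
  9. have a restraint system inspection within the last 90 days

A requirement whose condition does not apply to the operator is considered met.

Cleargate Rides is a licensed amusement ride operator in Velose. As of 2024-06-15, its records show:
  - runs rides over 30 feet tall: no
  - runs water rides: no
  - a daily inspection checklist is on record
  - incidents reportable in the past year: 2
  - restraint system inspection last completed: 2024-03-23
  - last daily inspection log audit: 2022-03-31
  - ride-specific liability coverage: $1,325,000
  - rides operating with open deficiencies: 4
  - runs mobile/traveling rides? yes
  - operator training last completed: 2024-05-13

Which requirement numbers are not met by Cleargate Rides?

2, 3, 6, 7

1. daily inspection checklist present → met
2. daily inspection log audit 807 days ago vs limit 730 → not met
3. condition 'runs mobile/traveling rides' holds; operator training 33 days ago vs limit 30 → not met
4. condition 'runs water rides' does not hold → requirement n/a → met
5. condition 'runs rides over 30 feet tall' does not hold → requirement n/a → met
6. incidents reportable in the past year 2 > 1 → not met
7. rides operating with open deficiencies 4 > 2 → not met
8. ride-specific liability coverage $1,325,000 ≥ $1,275,000 → met
9. restraint system inspection 84 days ago vs limit 90 → met
Not met: 2, 3, 6, 7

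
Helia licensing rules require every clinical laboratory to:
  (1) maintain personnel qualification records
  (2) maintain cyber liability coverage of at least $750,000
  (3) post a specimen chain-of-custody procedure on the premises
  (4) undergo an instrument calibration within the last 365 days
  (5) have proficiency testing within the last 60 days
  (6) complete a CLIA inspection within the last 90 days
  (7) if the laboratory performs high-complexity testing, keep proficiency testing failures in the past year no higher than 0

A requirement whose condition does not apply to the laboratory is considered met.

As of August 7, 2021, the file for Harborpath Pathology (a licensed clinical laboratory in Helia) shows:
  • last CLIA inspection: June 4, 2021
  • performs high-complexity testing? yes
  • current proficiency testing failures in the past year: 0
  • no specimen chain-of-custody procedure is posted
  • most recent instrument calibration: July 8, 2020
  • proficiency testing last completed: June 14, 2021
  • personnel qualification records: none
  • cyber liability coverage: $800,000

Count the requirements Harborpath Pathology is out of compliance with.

1. personnel qualification records absent → not met
2. cyber liability coverage $800,000 ≥ $750,000 → met
3. specimen chain-of-custody procedure absent → not met
4. instrument calibration 395 days ago vs limit 365 → not met
5. proficiency testing 54 days ago vs limit 60 → met
6. CLIA inspection 64 days ago vs limit 90 → met
7. condition 'performs high-complexity testing' holds; proficiency testing failures in the past year 0 ≤ 0 → met
Not met: 3 of 7

3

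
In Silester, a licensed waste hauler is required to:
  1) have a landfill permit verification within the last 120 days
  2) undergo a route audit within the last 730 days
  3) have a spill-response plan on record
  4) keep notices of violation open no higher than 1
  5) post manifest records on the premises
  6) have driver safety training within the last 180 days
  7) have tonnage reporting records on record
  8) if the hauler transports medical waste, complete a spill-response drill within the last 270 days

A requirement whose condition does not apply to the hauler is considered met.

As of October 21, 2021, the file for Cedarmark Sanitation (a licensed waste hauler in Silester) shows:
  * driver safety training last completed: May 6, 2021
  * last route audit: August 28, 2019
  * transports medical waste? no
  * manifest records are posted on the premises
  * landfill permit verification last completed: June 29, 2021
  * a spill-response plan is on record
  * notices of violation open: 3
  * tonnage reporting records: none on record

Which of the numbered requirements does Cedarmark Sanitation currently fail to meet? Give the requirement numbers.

1. landfill permit verification 114 days ago vs limit 120 → met
2. route audit 785 days ago vs limit 730 → not met
3. spill-response plan present → met
4. notices of violation open 3 > 1 → not met
5. manifest records present → met
6. driver safety training 168 days ago vs limit 180 → met
7. tonnage reporting records absent → not met
8. condition 'transports medical waste' does not hold → requirement n/a → met
Not met: 2, 4, 7

2, 4, 7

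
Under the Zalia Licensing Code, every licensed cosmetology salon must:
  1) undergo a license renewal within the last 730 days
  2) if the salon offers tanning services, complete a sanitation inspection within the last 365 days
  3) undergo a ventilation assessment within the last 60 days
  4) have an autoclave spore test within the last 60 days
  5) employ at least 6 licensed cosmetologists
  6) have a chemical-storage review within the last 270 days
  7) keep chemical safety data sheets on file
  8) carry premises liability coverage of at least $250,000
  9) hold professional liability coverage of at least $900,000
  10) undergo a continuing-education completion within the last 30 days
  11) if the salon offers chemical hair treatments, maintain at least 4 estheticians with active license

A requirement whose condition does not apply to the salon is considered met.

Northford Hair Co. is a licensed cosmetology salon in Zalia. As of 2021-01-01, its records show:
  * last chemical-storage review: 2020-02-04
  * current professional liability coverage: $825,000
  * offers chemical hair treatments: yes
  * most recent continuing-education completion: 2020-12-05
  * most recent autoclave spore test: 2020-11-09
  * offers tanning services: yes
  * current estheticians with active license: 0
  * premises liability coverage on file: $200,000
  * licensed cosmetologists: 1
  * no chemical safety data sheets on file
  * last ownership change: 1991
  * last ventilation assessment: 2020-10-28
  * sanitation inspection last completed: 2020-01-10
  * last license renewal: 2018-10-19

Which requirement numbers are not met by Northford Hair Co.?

1, 3, 5, 6, 7, 8, 9, 11

1. license renewal 805 days ago vs limit 730 → not met
2. condition 'offers tanning services' holds; sanitation inspection 357 days ago vs limit 365 → met
3. ventilation assessment 65 days ago vs limit 60 → not met
4. autoclave spore test 53 days ago vs limit 60 → met
5. licensed cosmetologists 1 < 6 → not met
6. chemical-storage review 332 days ago vs limit 270 → not met
7. chemical safety data sheets absent → not met
8. premises liability coverage $200,000 < $250,000 → not met
9. professional liability coverage $825,000 < $900,000 → not met
10. continuing-education completion 27 days ago vs limit 30 → met
11. condition 'offers chemical hair treatments' holds; estheticians with active license 0 < 4 → not met
Not met: 1, 3, 5, 6, 7, 8, 9, 11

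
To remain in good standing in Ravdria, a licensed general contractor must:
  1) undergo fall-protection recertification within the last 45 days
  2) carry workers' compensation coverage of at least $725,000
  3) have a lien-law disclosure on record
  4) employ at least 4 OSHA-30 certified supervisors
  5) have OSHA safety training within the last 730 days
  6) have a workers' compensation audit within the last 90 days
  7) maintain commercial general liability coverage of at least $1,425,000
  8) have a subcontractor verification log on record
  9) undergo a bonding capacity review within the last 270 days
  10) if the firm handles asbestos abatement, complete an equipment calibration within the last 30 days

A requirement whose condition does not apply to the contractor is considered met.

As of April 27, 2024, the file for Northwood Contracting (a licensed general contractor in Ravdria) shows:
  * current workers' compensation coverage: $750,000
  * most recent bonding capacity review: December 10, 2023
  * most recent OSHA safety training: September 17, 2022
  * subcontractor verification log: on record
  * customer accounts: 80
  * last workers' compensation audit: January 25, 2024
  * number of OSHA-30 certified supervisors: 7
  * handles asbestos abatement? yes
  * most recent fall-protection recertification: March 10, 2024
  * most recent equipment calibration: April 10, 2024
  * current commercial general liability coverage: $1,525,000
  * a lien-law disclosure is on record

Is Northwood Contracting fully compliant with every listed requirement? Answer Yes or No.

1. fall-protection recertification 48 days ago vs limit 45 → not met
2. workers' compensation coverage $750,000 ≥ $725,000 → met
3. lien-law disclosure present → met
4. OSHA-30 certified supervisors 7 ≥ 4 → met
5. OSHA safety training 588 days ago vs limit 730 → met
6. workers' compensation audit 93 days ago vs limit 90 → not met
7. commercial general liability coverage $1,525,000 ≥ $1,425,000 → met
8. subcontractor verification log present → met
9. bonding capacity review 139 days ago vs limit 270 → met
10. condition 'handles asbestos abatement' holds; equipment calibration 17 days ago vs limit 30 → met
Not met: 1, 6

No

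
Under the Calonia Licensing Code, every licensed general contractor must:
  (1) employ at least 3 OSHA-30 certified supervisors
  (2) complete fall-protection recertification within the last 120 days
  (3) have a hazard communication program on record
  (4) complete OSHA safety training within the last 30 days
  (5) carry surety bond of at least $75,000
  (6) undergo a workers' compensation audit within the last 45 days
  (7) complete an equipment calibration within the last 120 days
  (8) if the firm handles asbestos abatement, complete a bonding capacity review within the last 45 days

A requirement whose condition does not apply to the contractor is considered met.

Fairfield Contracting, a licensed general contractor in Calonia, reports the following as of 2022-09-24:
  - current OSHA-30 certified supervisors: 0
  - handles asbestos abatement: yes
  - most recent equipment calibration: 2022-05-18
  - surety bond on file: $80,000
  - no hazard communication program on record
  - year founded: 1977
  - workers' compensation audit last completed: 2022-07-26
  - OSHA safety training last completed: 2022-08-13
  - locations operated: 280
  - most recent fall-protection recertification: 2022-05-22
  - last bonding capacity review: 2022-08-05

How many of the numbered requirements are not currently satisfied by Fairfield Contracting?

1. OSHA-30 certified supervisors 0 < 3 → not met
2. fall-protection recertification 125 days ago vs limit 120 → not met
3. hazard communication program absent → not met
4. OSHA safety training 42 days ago vs limit 30 → not met
5. surety bond $80,000 ≥ $75,000 → met
6. workers' compensation audit 60 days ago vs limit 45 → not met
7. equipment calibration 129 days ago vs limit 120 → not met
8. condition 'handles asbestos abatement' holds; bonding capacity review 50 days ago vs limit 45 → not met
Not met: 7 of 8

7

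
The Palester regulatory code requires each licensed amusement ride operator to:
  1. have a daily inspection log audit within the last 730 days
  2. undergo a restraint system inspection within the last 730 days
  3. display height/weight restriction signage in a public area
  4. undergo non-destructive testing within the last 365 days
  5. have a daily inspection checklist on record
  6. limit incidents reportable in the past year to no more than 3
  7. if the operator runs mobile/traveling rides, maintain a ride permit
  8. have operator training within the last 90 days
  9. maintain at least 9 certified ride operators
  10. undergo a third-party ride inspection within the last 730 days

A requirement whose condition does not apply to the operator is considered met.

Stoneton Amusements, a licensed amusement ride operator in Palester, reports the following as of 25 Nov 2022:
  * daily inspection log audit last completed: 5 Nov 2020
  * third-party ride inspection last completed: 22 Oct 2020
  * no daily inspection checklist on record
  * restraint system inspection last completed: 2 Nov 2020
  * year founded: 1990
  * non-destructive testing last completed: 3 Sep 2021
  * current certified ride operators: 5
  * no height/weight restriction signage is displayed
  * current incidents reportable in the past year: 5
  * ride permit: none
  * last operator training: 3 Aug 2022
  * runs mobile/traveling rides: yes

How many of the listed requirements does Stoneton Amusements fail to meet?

10

1. daily inspection log audit 750 days ago vs limit 730 → not met
2. restraint system inspection 753 days ago vs limit 730 → not met
3. height/weight restriction signage absent → not met
4. non-destructive testing 448 days ago vs limit 365 → not met
5. daily inspection checklist absent → not met
6. incidents reportable in the past year 5 > 3 → not met
7. condition 'runs mobile/traveling rides' holds; ride permit absent → not met
8. operator training 114 days ago vs limit 90 → not met
9. certified ride operators 5 < 9 → not met
10. third-party ride inspection 764 days ago vs limit 730 → not met
Not met: 10 of 10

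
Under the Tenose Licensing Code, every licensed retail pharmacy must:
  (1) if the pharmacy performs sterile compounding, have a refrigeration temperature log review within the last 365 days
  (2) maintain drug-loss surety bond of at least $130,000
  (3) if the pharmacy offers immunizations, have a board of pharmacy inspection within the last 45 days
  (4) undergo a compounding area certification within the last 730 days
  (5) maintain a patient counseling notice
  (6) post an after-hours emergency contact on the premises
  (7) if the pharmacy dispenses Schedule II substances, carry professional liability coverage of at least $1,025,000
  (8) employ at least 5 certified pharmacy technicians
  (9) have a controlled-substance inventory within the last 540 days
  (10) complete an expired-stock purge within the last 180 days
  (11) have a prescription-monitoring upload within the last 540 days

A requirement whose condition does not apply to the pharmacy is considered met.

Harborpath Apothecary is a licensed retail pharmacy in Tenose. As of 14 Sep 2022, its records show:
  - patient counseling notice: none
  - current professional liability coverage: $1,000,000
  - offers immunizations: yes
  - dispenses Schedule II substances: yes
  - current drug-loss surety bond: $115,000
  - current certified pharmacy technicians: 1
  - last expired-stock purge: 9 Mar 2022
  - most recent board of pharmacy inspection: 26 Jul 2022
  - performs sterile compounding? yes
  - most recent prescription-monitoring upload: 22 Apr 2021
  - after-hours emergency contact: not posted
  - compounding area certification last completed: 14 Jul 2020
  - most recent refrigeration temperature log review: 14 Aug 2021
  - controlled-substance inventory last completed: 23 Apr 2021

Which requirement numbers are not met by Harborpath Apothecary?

1, 2, 3, 4, 5, 6, 7, 8, 10

1. condition 'performs sterile compounding' holds; refrigeration temperature log review 396 days ago vs limit 365 → not met
2. drug-loss surety bond $115,000 < $130,000 → not met
3. condition 'offers immunizations' holds; board of pharmacy inspection 50 days ago vs limit 45 → not met
4. compounding area certification 792 days ago vs limit 730 → not met
5. patient counseling notice absent → not met
6. after-hours emergency contact absent → not met
7. condition 'dispenses Schedule II substances' holds; professional liability coverage $1,000,000 < $1,025,000 → not met
8. certified pharmacy technicians 1 < 5 → not met
9. controlled-substance inventory 509 days ago vs limit 540 → met
10. expired-stock purge 189 days ago vs limit 180 → not met
11. prescription-monitoring upload 510 days ago vs limit 540 → met
Not met: 1, 2, 3, 4, 5, 6, 7, 8, 10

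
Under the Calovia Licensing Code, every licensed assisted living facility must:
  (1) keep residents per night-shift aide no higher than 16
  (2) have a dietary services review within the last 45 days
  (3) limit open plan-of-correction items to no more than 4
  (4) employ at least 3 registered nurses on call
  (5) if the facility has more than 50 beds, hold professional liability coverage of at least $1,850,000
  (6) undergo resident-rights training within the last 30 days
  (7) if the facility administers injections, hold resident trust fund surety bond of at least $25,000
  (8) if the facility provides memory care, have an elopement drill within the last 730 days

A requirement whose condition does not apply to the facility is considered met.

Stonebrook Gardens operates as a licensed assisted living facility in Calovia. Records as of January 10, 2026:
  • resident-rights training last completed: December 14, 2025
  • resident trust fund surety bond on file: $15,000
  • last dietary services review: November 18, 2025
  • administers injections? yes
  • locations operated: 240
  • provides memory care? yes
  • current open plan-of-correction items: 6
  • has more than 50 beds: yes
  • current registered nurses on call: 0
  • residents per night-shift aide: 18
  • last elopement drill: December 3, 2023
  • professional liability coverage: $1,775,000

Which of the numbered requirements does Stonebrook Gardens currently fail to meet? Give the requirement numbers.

1. residents per night-shift aide 18 > 16 → not met
2. dietary services review 53 days ago vs limit 45 → not met
3. open plan-of-correction items 6 > 4 → not met
4. registered nurses on call 0 < 3 → not met
5. condition 'has more than 50 beds' holds; professional liability coverage $1,775,000 < $1,850,000 → not met
6. resident-rights training 27 days ago vs limit 30 → met
7. condition 'administers injections' holds; resident trust fund surety bond $15,000 < $25,000 → not met
8. condition 'provides memory care' holds; elopement drill 769 days ago vs limit 730 → not met
Not met: 1, 2, 3, 4, 5, 7, 8

1, 2, 3, 4, 5, 7, 8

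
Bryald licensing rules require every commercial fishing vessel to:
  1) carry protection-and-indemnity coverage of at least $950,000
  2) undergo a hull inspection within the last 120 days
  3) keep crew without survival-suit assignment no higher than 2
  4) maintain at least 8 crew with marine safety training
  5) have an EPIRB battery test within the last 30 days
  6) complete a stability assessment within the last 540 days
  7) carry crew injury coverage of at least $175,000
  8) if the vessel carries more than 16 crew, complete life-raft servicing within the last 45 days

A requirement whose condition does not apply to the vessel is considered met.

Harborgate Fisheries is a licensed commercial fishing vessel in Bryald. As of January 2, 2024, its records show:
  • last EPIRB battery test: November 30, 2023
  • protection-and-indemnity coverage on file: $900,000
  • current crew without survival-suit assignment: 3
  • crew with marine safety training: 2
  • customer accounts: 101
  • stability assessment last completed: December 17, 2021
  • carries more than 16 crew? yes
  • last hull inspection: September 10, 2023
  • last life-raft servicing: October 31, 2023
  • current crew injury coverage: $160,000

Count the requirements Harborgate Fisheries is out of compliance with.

1. protection-and-indemnity coverage $900,000 < $950,000 → not met
2. hull inspection 114 days ago vs limit 120 → met
3. crew without survival-suit assignment 3 > 2 → not met
4. crew with marine safety training 2 < 8 → not met
5. EPIRB battery test 33 days ago vs limit 30 → not met
6. stability assessment 746 days ago vs limit 540 → not met
7. crew injury coverage $160,000 < $175,000 → not met
8. condition 'carries more than 16 crew' holds; life-raft servicing 63 days ago vs limit 45 → not met
Not met: 7 of 8

7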